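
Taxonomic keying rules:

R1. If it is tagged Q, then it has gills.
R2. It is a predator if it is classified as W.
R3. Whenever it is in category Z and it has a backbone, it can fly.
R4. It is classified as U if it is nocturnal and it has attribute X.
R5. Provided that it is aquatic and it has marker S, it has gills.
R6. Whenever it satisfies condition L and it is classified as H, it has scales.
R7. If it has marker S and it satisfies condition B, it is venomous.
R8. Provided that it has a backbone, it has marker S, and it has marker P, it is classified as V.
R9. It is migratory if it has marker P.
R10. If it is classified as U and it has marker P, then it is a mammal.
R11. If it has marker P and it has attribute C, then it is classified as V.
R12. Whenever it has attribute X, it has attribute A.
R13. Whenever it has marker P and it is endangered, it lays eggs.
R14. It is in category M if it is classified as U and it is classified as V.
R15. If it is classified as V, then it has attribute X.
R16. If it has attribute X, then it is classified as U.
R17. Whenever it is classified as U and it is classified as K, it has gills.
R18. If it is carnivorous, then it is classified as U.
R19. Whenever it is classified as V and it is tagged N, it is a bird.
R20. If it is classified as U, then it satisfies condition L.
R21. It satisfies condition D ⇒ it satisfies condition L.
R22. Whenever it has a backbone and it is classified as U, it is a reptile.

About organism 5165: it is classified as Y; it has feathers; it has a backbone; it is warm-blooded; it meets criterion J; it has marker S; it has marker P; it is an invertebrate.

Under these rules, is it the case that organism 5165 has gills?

No

Forward chaining from the given facts derives: is classified as V, is migratory, has attribute X, is classified as U, satisfies condition L, is a reptile, is a mammal, has attribute A, is in category M.
Rules concluding "it has gills": R1 needs "it is tagged Q"; R5 needs "it is aquatic"; R17 needs "it is classified as K" — none of these are established.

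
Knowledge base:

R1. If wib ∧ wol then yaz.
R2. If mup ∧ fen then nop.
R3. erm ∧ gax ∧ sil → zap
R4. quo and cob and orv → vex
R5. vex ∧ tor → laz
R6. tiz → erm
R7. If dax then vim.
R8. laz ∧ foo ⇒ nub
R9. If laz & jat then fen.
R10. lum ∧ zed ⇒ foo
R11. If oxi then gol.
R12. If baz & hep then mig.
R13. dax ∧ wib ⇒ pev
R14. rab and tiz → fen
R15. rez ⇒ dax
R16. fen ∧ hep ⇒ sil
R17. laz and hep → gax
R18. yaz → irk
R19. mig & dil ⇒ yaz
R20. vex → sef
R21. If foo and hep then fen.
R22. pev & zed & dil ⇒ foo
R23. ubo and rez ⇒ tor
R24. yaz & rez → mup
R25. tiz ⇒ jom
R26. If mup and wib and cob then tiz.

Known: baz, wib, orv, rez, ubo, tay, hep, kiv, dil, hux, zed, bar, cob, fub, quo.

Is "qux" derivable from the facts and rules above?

Forward chaining from the given facts derives: vex, mig, dax, yaz, sef, tor, mup, tiz, laz, erm, vim, pev, gax, irk, foo, jom, nub, fen, nop, sil, zap.
No rule has qux as its conclusion, and it is not among the given facts.

No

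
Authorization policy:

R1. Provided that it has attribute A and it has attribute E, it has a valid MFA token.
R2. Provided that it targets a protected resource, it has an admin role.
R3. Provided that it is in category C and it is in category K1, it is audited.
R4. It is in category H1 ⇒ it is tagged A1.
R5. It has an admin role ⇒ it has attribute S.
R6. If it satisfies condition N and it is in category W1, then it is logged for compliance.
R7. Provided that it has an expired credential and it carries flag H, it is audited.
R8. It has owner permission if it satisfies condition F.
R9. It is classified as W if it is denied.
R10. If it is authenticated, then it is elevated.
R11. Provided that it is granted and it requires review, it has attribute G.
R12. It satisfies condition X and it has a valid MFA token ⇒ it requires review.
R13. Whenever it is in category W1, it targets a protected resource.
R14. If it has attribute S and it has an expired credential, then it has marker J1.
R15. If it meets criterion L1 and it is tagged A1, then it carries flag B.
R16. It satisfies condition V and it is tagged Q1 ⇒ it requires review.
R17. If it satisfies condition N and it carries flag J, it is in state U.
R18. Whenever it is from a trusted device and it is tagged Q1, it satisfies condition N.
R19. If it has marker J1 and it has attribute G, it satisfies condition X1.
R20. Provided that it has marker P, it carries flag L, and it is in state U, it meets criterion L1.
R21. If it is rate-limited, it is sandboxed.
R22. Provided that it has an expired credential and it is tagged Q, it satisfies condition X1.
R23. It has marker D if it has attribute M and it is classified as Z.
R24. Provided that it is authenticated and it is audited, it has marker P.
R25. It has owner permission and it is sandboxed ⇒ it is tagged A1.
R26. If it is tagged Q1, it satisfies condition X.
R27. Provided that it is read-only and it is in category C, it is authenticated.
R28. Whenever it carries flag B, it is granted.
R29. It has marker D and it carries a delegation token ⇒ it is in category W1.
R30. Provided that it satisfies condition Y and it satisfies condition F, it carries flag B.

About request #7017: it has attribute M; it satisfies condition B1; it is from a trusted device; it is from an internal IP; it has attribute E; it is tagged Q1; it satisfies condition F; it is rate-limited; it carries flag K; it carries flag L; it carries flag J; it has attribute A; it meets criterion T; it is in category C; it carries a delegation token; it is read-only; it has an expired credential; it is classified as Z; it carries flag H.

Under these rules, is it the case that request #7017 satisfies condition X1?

Yes

By R1 (it has attribute A, it has attribute E): it has a valid MFA token.
By R7 (it has an expired credential, it carries flag H): it is audited.
By R8 (it satisfies condition F): it has owner permission.
By R18 (it is from a trusted device, it is tagged Q1): it satisfies condition N.
By R21 (it is rate-limited): it is sandboxed.
By R23 (it has attribute M, it is classified as Z): it has marker D.
By R25 (it has owner permission, it is sandboxed): it is tagged A1.
By R26 (it is tagged Q1): it satisfies condition X.
By R27 (it is read-only, it is in category C): it is authenticated.
By R29 (it has marker D, it carries a delegation token): it is in category W1.
By R12 (it satisfies condition X, it has a valid MFA token): it requires review.
By R13 (it is in category W1): it targets a protected resource.
By R17 (it satisfies condition N, it carries flag J): it is in state U.
By R24 (it is authenticated, it is audited): it has marker P.
By R2 (it targets a protected resource): it has an admin role.
By R5 (it has an admin role): it has attribute S.
By R14 (it has attribute S, it has an expired credential): it has marker J1.
By R20 (it has marker P, it carries flag L, it is in state U): it meets criterion L1.
By R15 (it meets criterion L1, it is tagged A1): it carries flag B.
By R28 (it carries flag B): it is granted.
By R11 (it is granted, it requires review): it has attribute G.
By R19 (it has marker J1, it has attribute G): it satisfies condition X1.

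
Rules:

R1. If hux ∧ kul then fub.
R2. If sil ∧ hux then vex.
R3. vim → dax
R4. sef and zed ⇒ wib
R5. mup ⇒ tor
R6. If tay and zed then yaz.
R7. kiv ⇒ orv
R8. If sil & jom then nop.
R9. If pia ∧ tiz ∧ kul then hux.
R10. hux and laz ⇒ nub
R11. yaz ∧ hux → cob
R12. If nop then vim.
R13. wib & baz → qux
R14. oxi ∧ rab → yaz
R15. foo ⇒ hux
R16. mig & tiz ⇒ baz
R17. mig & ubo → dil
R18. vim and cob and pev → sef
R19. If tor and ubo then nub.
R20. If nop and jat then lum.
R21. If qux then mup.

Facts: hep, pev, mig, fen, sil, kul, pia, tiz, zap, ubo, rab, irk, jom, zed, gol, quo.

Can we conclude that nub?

No

Forward chaining from the given facts derives: nop, hux, vim, baz, dil, fub, vex, dax.
Rules concluding nub: R10 needs laz; R19 needs tor — none of these are established.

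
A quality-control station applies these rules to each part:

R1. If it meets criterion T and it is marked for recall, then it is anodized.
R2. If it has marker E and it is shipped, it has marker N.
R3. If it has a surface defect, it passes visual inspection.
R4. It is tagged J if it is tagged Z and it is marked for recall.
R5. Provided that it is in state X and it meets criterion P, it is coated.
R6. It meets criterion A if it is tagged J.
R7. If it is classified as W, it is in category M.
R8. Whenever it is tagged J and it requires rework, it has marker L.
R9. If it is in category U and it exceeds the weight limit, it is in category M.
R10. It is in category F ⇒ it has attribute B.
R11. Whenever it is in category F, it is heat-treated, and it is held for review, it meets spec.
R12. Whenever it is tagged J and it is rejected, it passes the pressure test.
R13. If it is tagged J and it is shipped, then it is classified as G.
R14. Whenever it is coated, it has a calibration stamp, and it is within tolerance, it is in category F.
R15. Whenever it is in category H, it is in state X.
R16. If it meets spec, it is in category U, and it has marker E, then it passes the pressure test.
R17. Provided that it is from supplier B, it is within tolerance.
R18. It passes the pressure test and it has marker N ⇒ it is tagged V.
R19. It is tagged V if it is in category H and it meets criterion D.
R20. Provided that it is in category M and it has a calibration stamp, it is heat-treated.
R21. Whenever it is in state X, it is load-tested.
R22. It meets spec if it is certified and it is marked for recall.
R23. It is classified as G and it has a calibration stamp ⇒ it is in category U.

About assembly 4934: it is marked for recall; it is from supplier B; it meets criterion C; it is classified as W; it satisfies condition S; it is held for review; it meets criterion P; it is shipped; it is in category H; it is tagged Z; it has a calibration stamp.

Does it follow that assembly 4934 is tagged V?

No

Forward chaining from the given facts derives: is tagged J, meets criterion A, is in category M, is classified as G, is in state X, is within tolerance, is heat-treated, is load-tested, is in category U, is coated, is in category F, has attribute B, meets spec.
Rules concluding "it is tagged V": R18 needs "it passes the pressure test"; R19 needs "it meets criterion D" — none of these are established.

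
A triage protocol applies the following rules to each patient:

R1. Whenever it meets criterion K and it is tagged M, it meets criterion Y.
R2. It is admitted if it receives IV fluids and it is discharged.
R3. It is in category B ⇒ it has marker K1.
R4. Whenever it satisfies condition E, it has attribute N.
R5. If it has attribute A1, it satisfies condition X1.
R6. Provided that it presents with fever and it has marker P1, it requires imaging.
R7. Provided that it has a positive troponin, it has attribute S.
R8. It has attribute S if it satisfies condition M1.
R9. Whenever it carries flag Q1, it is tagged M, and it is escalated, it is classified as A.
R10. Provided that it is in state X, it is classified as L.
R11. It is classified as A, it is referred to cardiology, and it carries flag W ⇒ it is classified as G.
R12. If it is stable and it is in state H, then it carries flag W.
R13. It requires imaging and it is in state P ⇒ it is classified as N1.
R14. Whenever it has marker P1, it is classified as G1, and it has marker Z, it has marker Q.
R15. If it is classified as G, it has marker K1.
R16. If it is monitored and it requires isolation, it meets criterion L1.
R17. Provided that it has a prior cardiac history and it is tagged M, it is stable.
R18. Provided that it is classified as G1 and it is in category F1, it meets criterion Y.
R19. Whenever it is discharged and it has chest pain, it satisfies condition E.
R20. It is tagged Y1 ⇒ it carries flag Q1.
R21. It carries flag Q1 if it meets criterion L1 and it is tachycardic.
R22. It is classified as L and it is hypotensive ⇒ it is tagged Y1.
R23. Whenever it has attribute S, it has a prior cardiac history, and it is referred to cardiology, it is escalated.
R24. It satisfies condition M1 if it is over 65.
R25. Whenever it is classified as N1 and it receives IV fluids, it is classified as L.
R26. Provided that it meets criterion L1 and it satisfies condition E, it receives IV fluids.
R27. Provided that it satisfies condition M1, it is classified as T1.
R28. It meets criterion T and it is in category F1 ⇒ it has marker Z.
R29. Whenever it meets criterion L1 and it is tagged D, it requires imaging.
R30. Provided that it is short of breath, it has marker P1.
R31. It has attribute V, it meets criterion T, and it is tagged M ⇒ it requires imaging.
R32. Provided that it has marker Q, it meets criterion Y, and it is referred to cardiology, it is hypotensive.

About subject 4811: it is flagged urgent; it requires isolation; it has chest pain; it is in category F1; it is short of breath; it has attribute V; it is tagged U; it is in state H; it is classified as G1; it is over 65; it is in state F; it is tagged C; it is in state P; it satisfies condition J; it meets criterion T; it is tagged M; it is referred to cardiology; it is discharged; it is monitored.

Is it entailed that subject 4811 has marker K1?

Forward chaining from the given facts derives: meets criterion L1, meets criterion Y, satisfies condition E, satisfies condition M1, receives IV fluids, is classified as T1, has marker Z, has marker P1, requires imaging, is admitted, has attribute N, has attribute S, is classified as N1, has marker Q, is classified as L, is hypotensive, is tagged Y1, carries flag Q1.
Rules concluding "it has marker K1": R3 needs "it is in category B"; R15 needs "it is classified as G" — none of these are established.

No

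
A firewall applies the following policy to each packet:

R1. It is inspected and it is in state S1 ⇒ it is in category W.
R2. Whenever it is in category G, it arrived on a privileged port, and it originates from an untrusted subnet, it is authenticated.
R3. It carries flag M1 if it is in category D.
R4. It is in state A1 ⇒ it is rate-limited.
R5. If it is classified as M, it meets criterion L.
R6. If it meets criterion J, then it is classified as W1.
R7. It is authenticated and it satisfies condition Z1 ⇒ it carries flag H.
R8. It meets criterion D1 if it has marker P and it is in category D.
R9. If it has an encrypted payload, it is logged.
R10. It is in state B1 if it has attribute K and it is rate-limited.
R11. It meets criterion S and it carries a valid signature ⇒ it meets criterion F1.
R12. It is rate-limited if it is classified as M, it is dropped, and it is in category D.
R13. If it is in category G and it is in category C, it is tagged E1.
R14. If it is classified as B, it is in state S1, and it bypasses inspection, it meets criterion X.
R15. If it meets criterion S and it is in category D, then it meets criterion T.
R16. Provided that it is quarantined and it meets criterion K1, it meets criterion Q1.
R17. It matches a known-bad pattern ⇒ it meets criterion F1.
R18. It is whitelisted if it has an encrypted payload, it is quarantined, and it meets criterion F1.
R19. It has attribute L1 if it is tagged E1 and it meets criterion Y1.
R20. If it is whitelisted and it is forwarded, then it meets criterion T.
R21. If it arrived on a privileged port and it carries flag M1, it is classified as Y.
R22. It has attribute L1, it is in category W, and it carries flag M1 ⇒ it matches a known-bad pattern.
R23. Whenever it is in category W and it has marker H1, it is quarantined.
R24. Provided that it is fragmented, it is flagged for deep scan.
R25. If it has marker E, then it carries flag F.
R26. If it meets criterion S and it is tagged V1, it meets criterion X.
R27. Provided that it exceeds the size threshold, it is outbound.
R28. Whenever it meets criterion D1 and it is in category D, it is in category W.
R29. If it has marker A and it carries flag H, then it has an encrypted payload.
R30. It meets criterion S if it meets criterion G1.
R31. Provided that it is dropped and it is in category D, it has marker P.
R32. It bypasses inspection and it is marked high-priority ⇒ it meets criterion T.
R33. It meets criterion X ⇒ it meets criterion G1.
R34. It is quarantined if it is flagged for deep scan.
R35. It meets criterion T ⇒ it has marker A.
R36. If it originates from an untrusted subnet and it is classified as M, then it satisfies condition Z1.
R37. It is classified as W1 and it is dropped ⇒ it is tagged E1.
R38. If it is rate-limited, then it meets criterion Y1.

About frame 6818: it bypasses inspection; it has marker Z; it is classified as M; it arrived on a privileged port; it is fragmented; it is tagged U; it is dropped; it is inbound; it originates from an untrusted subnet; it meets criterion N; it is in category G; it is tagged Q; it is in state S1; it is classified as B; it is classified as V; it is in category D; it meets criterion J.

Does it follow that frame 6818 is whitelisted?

Yes

By R2 (it is in category G, it arrived on a privileged port, it originates from an untrusted subnet): it is authenticated.
By R3 (it is in category D): it carries flag M1.
By R6 (it meets criterion J): it is classified as W1.
By R12 (it is classified as M, it is dropped, it is in category D): it is rate-limited.
By R14 (it is classified as B, it is in state S1, it bypasses inspection): it meets criterion X.
By R24 (it is fragmented): it is flagged for deep scan.
By R31 (it is dropped, it is in category D): it has marker P.
By R33 (it meets criterion X): it meets criterion G1.
By R34 (it is flagged for deep scan): it is quarantined.
By R36 (it originates from an untrusted subnet, it is classified as M): it satisfies condition Z1.
By R37 (it is classified as W1, it is dropped): it is tagged E1.
By R38 (it is rate-limited): it meets criterion Y1.
By R7 (it is authenticated, it satisfies condition Z1): it carries flag H.
By R8 (it has marker P, it is in category D): it meets criterion D1.
By R19 (it is tagged E1, it meets criterion Y1): it has attribute L1.
By R28 (it meets criterion D1, it is in category D): it is in category W.
By R30 (it meets criterion G1): it meets criterion S.
By R15 (it meets criterion S, it is in category D): it meets criterion T.
By R22 (it has attribute L1, it is in category W, it carries flag M1): it matches a known-bad pattern.
By R35 (it meets criterion T): it has marker A.
By R17 (it matches a known-bad pattern): it meets criterion F1.
By R29 (it has marker A, it carries flag H): it has an encrypted payload.
By R18 (it has an encrypted payload, it is quarantined, it meets criterion F1): it is whitelisted.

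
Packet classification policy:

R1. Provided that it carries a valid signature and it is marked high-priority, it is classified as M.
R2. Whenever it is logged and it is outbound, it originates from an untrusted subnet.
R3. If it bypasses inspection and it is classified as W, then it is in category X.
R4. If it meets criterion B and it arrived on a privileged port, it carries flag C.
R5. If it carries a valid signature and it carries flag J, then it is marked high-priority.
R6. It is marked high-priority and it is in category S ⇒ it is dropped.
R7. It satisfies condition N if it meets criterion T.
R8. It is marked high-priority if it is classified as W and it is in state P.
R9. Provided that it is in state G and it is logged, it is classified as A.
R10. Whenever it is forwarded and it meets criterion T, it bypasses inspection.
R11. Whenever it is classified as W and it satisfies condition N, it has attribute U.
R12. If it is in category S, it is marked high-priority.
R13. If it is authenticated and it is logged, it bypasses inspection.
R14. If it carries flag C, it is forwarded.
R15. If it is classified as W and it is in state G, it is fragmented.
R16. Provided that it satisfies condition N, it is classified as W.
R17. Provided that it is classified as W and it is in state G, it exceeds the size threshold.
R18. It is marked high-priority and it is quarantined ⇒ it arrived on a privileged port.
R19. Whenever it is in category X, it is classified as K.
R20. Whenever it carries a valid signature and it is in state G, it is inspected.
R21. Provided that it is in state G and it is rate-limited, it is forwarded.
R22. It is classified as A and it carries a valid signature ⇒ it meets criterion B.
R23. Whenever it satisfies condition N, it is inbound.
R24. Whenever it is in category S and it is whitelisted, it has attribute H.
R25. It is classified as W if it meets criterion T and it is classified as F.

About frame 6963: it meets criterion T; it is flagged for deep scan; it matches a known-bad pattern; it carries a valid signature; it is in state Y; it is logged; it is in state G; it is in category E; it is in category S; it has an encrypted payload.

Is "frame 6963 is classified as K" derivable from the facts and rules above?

No

Forward chaining from the given facts derives: satisfies condition N, is classified as A, is marked high-priority, is classified as W, exceeds the size threshold, is inspected, meets criterion B, is inbound, is classified as M, is dropped, has attribute U, is fragmented.
The only rule concluding "it is classified as K" is R19, which needs "it is in category X"; that is never established.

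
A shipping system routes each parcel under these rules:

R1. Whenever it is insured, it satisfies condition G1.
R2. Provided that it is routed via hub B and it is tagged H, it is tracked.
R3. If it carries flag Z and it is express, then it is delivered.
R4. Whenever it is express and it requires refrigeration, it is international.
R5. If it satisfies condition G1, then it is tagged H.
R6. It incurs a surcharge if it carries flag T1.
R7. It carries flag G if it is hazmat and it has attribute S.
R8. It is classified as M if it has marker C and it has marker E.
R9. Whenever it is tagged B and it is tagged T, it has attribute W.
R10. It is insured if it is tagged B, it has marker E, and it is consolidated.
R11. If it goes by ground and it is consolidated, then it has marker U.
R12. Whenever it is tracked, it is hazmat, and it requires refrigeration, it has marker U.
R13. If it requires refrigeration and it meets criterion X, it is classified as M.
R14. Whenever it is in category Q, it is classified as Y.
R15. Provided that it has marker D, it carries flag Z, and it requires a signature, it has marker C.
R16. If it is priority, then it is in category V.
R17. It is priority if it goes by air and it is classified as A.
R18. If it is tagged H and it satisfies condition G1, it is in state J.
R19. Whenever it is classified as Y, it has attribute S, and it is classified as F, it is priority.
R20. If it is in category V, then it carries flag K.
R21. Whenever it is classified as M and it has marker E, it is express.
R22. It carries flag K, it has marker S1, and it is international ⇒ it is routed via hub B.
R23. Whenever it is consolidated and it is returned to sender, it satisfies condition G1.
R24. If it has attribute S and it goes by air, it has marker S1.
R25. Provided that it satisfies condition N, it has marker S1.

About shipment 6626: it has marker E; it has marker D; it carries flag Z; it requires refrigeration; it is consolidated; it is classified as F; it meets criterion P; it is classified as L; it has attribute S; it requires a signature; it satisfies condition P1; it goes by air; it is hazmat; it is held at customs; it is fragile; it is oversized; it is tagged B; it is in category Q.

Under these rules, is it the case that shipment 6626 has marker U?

Yes

By R10 (it is tagged B, it has marker E, it is consolidated): it is insured.
By R14 (it is in category Q): it is classified as Y.
By R15 (it has marker D, it carries flag Z, it requires a signature): it has marker C.
By R19 (it is classified as Y, it has attribute S, it is classified as F): it is priority.
By R24 (it has attribute S, it goes by air): it has marker S1.
By R1 (it is insured): it satisfies condition G1.
By R5 (it satisfies condition G1): it is tagged H.
By R8 (it has marker C, it has marker E): it is classified as M.
By R16 (it is priority): it is in category V.
By R20 (it is in category V): it carries flag K.
By R21 (it is classified as M, it has marker E): it is express.
By R4 (it is express, it requires refrigeration): it is international.
By R22 (it carries flag K, it has marker S1, it is international): it is routed via hub B.
By R2 (it is routed via hub B, it is tagged H): it is tracked.
By R12 (it is tracked, it is hazmat, it requires refrigeration): it has marker U.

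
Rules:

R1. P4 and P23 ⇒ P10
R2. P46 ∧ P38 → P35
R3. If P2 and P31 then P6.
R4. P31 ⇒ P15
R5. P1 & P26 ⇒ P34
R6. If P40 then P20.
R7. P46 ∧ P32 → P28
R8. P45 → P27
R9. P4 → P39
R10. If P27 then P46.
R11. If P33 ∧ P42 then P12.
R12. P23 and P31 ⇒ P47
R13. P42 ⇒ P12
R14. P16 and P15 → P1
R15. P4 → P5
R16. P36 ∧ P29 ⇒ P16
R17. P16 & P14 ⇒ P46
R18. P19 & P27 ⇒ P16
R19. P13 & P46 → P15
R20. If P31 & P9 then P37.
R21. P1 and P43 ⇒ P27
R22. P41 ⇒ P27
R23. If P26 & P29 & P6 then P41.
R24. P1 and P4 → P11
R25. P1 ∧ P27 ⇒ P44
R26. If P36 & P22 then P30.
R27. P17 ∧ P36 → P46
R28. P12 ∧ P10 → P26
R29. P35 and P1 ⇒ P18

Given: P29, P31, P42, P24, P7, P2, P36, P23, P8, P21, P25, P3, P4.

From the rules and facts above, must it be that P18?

No

Forward chaining from the given facts derives: P10, P6, P15, P39, P47, P12, P5, P16, P26, P1, P41, P11, P34, P27, P44, P46.
The only rule concluding P18 is R29, which needs P35; that is never established.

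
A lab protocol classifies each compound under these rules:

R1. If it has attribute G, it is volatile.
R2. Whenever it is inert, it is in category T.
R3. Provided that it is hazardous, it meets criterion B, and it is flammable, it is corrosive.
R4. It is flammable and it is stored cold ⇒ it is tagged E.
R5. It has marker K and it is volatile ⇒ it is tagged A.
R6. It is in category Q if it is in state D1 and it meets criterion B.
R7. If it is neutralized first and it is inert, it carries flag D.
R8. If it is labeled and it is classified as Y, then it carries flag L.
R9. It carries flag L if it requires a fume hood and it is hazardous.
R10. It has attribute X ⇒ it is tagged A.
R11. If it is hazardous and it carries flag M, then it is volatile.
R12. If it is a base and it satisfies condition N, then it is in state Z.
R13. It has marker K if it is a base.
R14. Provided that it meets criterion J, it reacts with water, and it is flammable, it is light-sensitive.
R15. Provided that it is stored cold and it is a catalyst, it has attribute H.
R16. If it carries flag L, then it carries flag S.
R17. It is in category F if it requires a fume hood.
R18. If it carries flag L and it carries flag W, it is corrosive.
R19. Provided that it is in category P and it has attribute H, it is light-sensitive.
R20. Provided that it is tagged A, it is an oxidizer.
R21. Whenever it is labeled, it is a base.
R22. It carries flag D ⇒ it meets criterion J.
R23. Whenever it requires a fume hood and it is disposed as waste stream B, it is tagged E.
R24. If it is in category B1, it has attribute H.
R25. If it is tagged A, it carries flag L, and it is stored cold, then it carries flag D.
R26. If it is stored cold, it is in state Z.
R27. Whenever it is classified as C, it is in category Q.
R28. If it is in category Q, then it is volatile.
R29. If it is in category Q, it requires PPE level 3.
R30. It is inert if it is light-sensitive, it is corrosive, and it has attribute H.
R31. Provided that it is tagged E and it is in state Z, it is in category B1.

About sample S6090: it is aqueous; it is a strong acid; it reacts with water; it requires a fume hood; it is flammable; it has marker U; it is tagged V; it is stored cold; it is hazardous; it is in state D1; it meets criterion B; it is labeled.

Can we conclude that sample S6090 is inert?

By R3 (it is hazardous, it meets criterion B, it is flammable): it is corrosive.
By R4 (it is flammable, it is stored cold): it is tagged E.
By R6 (it is in state D1, it meets criterion B): it is in category Q.
By R9 (it requires a fume hood, it is hazardous): it carries flag L.
By R21 (it is labeled): it is a base.
By R26 (it is stored cold): it is in state Z.
By R28 (it is in category Q): it is volatile.
By R31 (it is tagged E, it is in state Z): it is in category B1.
By R13 (it is a base): it has marker K.
By R24 (it is in category B1): it has attribute H.
By R5 (it has marker K, it is volatile): it is tagged A.
By R25 (it is tagged A, it carries flag L, it is stored cold): it carries flag D.
By R22 (it carries flag D): it meets criterion J.
By R14 (it meets criterion J, it reacts with water, it is flammable): it is light-sensitive.
By R30 (it is light-sensitive, it is corrosive, it has attribute H): it is inert.

Yes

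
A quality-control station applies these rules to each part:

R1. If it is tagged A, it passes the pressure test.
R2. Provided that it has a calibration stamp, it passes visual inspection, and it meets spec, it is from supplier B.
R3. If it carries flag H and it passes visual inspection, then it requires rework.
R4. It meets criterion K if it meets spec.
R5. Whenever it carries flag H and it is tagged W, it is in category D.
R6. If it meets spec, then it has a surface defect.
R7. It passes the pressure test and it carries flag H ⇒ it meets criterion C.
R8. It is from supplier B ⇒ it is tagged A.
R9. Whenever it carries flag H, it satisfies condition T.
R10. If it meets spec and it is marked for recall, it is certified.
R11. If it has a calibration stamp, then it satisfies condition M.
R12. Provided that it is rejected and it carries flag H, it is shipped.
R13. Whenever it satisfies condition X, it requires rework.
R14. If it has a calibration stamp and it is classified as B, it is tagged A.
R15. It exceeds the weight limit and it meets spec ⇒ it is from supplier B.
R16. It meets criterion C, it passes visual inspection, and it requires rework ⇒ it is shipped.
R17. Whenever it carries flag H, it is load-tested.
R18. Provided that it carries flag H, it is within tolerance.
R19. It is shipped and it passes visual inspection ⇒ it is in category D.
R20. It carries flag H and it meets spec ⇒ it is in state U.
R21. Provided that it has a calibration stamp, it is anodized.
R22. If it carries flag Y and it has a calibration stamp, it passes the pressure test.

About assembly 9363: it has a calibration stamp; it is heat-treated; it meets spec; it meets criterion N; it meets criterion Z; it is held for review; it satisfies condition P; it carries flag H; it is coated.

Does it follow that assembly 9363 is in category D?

No

Forward chaining from the given facts derives: meets criterion K, has a surface defect, satisfies condition T, satisfies condition M, is load-tested, is within tolerance, is in state U, is anodized.
Rules concluding "it is in category D": R5 needs "it is tagged W"; R19 needs "it is shipped" — none of these are established.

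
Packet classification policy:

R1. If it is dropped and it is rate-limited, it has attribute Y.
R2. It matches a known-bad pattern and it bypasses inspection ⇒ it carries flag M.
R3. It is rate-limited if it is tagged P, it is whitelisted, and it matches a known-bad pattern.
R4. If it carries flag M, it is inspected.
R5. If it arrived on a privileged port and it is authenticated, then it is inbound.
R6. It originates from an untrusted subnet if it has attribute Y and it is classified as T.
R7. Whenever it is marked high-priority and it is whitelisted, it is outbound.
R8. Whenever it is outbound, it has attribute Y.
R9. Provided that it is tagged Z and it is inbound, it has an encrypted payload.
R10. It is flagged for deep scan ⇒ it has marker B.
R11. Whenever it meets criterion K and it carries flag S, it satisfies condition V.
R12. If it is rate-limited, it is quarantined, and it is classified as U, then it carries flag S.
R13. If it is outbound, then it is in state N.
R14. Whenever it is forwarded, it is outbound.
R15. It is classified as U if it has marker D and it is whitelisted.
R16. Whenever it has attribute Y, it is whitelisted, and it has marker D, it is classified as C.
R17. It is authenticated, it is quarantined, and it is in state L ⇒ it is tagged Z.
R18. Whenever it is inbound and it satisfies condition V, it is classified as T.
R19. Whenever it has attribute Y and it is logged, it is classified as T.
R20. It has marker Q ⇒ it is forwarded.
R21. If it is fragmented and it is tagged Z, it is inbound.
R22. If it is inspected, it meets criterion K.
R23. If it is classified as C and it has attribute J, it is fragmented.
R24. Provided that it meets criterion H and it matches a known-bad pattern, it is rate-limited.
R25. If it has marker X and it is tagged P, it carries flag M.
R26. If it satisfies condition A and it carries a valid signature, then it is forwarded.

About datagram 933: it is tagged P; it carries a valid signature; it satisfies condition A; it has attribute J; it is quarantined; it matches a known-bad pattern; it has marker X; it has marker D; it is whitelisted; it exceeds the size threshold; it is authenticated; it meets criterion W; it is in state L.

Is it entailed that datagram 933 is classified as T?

By R3 (it is tagged P, it is whitelisted, it matches a known-bad pattern): it is rate-limited.
By R15 (it has marker D, it is whitelisted): it is classified as U.
By R17 (it is authenticated, it is quarantined, it is in state L): it is tagged Z.
By R25 (it has marker X, it is tagged P): it carries flag M.
By R26 (it satisfies condition A, it carries a valid signature): it is forwarded.
By R4 (it carries flag M): it is inspected.
By R12 (it is rate-limited, it is quarantined, it is classified as U): it carries flag S.
By R14 (it is forwarded): it is outbound.
By R22 (it is inspected): it meets criterion K.
By R8 (it is outbound): it has attribute Y.
By R11 (it meets criterion K, it carries flag S): it satisfies condition V.
By R16 (it has attribute Y, it is whitelisted, it has marker D): it is classified as C.
By R23 (it is classified as C, it has attribute J): it is fragmented.
By R21 (it is fragmented, it is tagged Z): it is inbound.
By R18 (it is inbound, it satisfies condition V): it is classified as T.

Yes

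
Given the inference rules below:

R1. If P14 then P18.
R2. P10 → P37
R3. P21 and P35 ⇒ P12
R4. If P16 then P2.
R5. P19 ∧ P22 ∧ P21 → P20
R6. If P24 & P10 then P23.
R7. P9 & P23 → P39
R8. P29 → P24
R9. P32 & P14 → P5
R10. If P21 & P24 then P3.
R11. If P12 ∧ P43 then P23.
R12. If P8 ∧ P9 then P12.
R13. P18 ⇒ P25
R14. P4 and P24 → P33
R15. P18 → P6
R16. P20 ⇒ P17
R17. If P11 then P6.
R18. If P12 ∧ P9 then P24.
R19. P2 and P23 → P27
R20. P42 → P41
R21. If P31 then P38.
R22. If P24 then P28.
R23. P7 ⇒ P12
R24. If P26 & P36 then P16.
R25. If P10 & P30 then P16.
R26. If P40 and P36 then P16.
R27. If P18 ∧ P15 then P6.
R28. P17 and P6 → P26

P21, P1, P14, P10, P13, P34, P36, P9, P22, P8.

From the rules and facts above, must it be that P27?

Forward chaining from the given facts derives: P18, P37, P12, P25, P6, P24, P28, P23, P39, P3.
The only rule concluding P27 is R19, which needs P2; that is never established.

No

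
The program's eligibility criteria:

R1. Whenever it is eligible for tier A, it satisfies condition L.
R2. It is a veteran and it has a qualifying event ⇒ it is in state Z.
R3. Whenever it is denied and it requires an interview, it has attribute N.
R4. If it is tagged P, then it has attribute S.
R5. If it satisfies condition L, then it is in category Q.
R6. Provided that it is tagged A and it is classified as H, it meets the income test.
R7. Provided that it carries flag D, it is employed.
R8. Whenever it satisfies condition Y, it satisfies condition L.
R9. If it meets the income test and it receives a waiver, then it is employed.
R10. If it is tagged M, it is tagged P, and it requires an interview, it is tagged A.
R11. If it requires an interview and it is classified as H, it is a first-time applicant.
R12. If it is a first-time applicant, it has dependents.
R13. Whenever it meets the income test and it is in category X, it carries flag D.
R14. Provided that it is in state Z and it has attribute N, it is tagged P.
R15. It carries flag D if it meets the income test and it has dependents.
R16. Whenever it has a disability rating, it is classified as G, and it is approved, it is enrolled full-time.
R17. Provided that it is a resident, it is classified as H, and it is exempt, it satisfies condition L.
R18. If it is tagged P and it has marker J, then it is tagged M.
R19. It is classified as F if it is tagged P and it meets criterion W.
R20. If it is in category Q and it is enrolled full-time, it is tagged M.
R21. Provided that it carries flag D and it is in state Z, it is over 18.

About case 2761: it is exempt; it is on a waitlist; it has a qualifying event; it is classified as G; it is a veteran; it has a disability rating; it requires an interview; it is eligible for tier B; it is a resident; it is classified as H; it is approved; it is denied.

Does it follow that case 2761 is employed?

Yes

By R2 (it is a veteran, it has a qualifying event): it is in state Z.
By R3 (it is denied, it requires an interview): it has attribute N.
By R11 (it requires an interview, it is classified as H): it is a first-time applicant.
By R12 (it is a first-time applicant): it has dependents.
By R14 (it is in state Z, it has attribute N): it is tagged P.
By R16 (it has a disability rating, it is classified as G, it is approved): it is enrolled full-time.
By R17 (it is a resident, it is classified as H, it is exempt): it satisfies condition L.
By R5 (it satisfies condition L): it is in category Q.
By R20 (it is in category Q, it is enrolled full-time): it is tagged M.
By R10 (it is tagged M, it is tagged P, it requires an interview): it is tagged A.
By R6 (it is tagged A, it is classified as H): it meets the income test.
By R15 (it meets the income test, it has dependents): it carries flag D.
By R7 (it carries flag D): it is employed.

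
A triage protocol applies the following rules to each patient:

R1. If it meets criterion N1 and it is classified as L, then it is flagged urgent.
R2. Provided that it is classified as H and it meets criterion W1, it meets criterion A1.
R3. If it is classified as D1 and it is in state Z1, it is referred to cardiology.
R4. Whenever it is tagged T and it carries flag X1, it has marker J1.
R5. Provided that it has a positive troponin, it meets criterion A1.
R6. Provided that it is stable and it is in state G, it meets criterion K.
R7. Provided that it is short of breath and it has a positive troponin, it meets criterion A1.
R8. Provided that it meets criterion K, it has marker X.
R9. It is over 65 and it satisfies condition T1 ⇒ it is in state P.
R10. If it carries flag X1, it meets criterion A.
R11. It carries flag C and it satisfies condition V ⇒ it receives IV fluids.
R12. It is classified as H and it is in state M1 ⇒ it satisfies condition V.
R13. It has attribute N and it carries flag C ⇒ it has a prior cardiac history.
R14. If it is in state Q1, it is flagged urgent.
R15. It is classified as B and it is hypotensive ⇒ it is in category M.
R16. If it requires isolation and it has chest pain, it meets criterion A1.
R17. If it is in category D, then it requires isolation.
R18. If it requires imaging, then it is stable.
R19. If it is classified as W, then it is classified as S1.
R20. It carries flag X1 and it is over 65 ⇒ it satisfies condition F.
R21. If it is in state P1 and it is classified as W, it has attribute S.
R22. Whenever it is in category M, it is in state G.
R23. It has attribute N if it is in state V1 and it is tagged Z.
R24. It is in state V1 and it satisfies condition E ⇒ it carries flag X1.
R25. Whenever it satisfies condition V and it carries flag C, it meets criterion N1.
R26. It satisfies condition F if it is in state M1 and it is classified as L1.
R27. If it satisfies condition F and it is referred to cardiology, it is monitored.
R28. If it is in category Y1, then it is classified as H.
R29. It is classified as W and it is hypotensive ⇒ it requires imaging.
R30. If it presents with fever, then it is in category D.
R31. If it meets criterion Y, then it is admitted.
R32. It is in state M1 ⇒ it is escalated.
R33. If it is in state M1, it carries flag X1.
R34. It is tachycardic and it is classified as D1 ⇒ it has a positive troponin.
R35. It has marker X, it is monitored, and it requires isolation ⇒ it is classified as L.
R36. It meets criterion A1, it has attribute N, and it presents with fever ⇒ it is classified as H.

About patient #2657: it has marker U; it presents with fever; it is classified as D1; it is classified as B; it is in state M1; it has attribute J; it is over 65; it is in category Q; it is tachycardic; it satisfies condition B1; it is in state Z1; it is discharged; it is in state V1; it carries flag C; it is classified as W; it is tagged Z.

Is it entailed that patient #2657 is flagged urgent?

No

Forward chaining from the given facts derives: is referred to cardiology, is classified as S1, has attribute N, is in category D, is escalated, carries flag X1, has a positive troponin, meets criterion A1, meets criterion A, has a prior cardiac history, requires isolation, satisfies condition F, is monitored, is classified as H, satisfies condition V, meets criterion N1, receives IV fluids.
Rules concluding "it is flagged urgent": R1 needs "it is classified as L"; R14 needs "it is in state Q1" — none of these are established.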